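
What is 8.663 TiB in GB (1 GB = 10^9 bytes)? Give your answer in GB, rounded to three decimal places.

8.663 TiB = 8.663 × 2^40 bytes = 9,525,069,231,423.488 bytes
1 GB = 1,000,000,000 bytes
9,525,069,231,423.488 / 1,000,000,000 = 9,525.069 GB

9,525.069 GB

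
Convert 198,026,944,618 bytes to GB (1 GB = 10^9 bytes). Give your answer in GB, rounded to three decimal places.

198.027 GB

198,026,944,618 bytes given.
1 GB = 1,000,000,000 bytes
198,026,944,618 / 1,000,000,000 = 198.027 GB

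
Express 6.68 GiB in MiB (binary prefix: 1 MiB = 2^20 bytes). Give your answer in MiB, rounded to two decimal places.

6,840.32 MiB

6.68 GiB = 6.68 × 2^30 bytes = 7,172,595,384.32 bytes
1 MiB = 2^20 bytes = 1,048,576 bytes
7,172,595,384.32 / 1,048,576 = 6,840.32 MiB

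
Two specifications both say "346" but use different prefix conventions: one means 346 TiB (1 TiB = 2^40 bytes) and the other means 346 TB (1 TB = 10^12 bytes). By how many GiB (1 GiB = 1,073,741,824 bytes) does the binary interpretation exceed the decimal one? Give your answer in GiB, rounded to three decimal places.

346 TiB = 346 × 1,099,511,627,776 = 380,431,023,210,496 bytes
346 TB = 346 × 1,000,000,000,000 = 346,000,000,000,000 bytes
difference = 34,431,023,210,496 bytes
34,431,023,210,496 / 1,073,741,824 = 32,066.389 GiB

32,066.389 GiB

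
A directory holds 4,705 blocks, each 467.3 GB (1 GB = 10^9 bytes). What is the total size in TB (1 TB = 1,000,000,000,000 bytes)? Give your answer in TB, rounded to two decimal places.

2,198.65 TB

Total = 4,705 × 467.3 GB = 2198646.5 GB
= 2198646.5 × 1,000,000,000 bytes = 2,198,646,500,000,000 bytes
1 TB = 1,000,000,000,000 bytes
2,198,646,500,000,000 / 1,000,000,000,000 = 2,198.65 TB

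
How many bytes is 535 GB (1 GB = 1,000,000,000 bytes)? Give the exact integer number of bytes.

535,000,000,000 bytes

535 × 1,000,000,000 = 535,000,000,000 bytes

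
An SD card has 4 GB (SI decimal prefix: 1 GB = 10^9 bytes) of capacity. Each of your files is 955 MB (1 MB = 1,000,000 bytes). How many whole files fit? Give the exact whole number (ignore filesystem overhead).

4

Capacity: 4 GB = 4,000,000,000 bytes
Per item: 955 MB = 955,000,000 bytes
⌊4,000,000,000 / 955,000,000⌋ = 4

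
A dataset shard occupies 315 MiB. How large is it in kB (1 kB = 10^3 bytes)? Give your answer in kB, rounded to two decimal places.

315 MiB = 315 × 2^20 bytes = 330,301,440 bytes
1 kB = 10^3 bytes = 1,000 bytes
330,301,440 / 1,000 = 330,301.44 kB

330,301.44 kB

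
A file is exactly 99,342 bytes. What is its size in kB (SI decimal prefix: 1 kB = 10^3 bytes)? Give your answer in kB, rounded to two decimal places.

99,342 bytes given.
1 kB = 1,000 bytes
99,342 / 1,000 = 99.34 kB

99.34 kB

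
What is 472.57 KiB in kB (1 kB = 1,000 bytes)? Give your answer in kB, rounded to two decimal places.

472.57 KiB = 472.57 × 2^10 bytes = 483,911.68 bytes
1 kB = 1,000 bytes
483,911.68 / 1,000 = 483.91 kB

483.91 kB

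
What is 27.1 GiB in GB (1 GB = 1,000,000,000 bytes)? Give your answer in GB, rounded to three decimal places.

29.098 GB

27.1 GiB = 27.1 × 2^30 bytes = 29,098,403,430.4 bytes
1 GB = 1,000,000,000 bytes
29,098,403,430.4 / 1,000,000,000 = 29.098 GB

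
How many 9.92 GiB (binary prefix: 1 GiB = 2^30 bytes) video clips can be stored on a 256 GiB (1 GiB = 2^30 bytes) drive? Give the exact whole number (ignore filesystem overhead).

25

Capacity: 256 GiB = 274,877,906,944 bytes
Per item: 9.92 GiB = 10,651,518,894.08 bytes
⌊274,877,906,944 / 10,651,518,894.08⌋ = 25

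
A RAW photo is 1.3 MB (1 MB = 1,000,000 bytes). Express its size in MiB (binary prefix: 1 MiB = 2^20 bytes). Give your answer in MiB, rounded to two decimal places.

1.24 MiB

1.3 MB = 1.3 × 10^6 bytes = 1,300,000 bytes
1 MiB = 2^20 bytes = 1,048,576 bytes
1,300,000 / 1,048,576 = 1.24 MiB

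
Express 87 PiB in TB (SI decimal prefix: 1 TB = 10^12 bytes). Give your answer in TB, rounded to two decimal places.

87 PiB = 87 × 2^50 bytes = 97,953,291,895,308,288 bytes
1 TB = 1,000,000,000,000 bytes
97,953,291,895,308,288 / 1,000,000,000,000 = 97,953.29 TB

97,953.29 TB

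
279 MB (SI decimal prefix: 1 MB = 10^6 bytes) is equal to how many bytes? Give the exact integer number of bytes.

279,000,000 bytes

279 × 1,000,000 = 279,000,000 bytes  (1 MB = 10^6 bytes)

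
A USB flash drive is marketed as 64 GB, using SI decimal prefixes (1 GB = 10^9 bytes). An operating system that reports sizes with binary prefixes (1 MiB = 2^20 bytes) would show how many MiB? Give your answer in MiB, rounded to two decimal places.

61,035.16 MiB

64 GB = 64 × 10^9 bytes = 64,000,000,000 bytes
1 MiB = 1,048,576 bytes
64,000,000,000 / 1,048,576 = 61,035.16 MiB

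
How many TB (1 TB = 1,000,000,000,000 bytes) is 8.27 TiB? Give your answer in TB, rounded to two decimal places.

8.27 TiB = 8.27 × 2^40 bytes = 9,092,961,161,707.52 bytes
1 TB = 10^12 bytes = 1,000,000,000,000 bytes
9,092,961,161,707.52 / 1,000,000,000,000 = 9.09 TB

9.09 TB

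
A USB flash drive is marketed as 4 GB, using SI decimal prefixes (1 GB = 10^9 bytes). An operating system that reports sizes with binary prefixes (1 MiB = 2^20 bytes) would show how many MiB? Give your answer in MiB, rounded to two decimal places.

4 GB = 4 × 10^9 bytes = 4,000,000,000 bytes
1 MiB = 2^20 bytes = 1,048,576 bytes
4,000,000,000 / 1,048,576 = 3,814.70 MiB

3,814.70 MiB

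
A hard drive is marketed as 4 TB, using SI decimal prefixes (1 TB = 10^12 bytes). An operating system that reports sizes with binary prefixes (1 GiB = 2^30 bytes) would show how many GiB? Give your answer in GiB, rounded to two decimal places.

4 TB = 4 × 10^12 bytes = 4,000,000,000,000 bytes
1 GiB = 1,073,741,824 bytes
4,000,000,000,000 / 1,073,741,824 = 3,725.29 GiB

3,725.29 GiB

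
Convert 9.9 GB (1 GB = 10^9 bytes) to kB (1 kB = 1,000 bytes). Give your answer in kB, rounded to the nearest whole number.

9.9 GB × 1,000,000,000 bytes/GB = 9,900,000,000 bytes
1 kB = 1,000 bytes
9,900,000,000 / 1,000 = 9,900,000 kB

9,900,000 kB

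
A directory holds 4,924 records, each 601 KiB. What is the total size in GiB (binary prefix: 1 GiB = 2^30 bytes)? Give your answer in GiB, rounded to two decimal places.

2.82 GiB

Total = 4,924 × 601 KiB = 2,959,324 KiB
= 2,959,324 × 1,024 bytes = 3,030,347,776 bytes
1 GiB = 1,073,741,824 bytes
3,030,347,776 / 1,073,741,824 = 2.82 GiB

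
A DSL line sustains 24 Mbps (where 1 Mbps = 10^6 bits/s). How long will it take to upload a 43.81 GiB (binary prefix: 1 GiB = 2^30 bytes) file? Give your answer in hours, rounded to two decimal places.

4.36 hours

43.81 GiB = 47,040,629,309.44 bytes = 376,325,034,475.52 bits
24 Mbps = 24,000,000 bits/s
time = 376,325,034,475.52 / 24,000,000 = 15,680.2098 s
15,680.2098 s / 3600 = 4.36 hours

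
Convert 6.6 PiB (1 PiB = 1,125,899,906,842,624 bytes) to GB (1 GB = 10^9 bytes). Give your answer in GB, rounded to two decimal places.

7,430,939.39 GB

6.6 PiB = 6.6 × 2^50 bytes = 7,430,939,385,161,318.4 bytes
1 GB = 1,000,000,000 bytes
7,430,939,385,161,318.4 / 1,000,000,000 = 7,430,939.39 GB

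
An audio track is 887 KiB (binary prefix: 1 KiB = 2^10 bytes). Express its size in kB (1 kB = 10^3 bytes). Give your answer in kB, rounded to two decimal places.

887 KiB = 887 × 2^10 bytes = 908,288 bytes
1 kB = 10^3 bytes = 1,000 bytes
908,288 / 1,000 = 908.29 kB

908.29 kB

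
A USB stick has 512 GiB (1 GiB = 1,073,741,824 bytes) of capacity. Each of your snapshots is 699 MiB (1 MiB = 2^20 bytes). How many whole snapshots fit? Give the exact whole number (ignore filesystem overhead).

750

Capacity: 512 GiB = 549,755,813,888 bytes
Per item: 699 MiB = 732,954,624 bytes
⌊549,755,813,888 / 732,954,624⌋ = 750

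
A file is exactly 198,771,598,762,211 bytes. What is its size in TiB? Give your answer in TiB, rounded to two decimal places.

198,771,598,762,211 bytes given.
1 TiB = 1,099,511,627,776 bytes
198,771,598,762,211 / 1,099,511,627,776 = 180.78 TiB

180.78 TiB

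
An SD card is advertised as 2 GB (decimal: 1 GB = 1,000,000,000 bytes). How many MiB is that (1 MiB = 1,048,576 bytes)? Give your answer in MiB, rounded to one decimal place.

1,907.3 MiB

2 GB = 2 × 10^9 bytes = 2,000,000,000 bytes
1 MiB = 2^20 bytes = 1,048,576 bytes
2,000,000,000 / 1,048,576 = 1,907.3 MiB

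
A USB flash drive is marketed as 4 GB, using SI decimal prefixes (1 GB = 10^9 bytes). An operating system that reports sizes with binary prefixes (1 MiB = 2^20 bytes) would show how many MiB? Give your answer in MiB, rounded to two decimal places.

4 GB = 4 × 10^9 bytes = 4,000,000,000 bytes
1 MiB = 1,048,576 bytes
4,000,000,000 / 1,048,576 = 3,814.70 MiB

3,814.70 MiB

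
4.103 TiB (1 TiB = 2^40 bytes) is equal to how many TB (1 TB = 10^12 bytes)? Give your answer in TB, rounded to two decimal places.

4.51 TB

4.103 TiB × 1,099,511,627,776 bytes/TiB = 4,511,296,208,764.928 bytes
1 TB = 1,000,000,000,000 bytes
4,511,296,208,764.928 / 1,000,000,000,000 = 4.51 TB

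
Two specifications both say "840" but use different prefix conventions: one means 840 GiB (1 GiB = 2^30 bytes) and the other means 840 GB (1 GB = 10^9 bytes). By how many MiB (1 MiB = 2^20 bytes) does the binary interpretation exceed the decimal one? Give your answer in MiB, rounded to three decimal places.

840 GiB = 840 × 1,073,741,824 = 901,943,132,160 bytes
840 GB = 840 × 1,000,000,000 = 840,000,000,000 bytes
difference = 61,943,132,160 bytes
61,943,132,160 / 1,048,576 = 59,073.574 MiB

59,073.574 MiB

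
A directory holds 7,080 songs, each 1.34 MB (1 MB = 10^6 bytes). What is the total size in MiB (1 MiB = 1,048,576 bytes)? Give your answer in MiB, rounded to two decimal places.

9,047.70 MiB

Total = 7,080 × 1.34 MB = 9487.2 MB
= 9487.2 × 1,000,000 bytes = 9,487,200,000 bytes
1 MiB = 1,048,576 bytes
9,487,200,000 / 1,048,576 = 9,047.70 MiB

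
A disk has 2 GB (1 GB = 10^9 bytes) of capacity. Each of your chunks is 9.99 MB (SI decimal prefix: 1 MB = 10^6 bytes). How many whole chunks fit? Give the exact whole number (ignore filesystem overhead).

Capacity: 2 GB = 2,000,000,000 bytes
Per item: 9.99 MB = 9,990,000 bytes
⌊2,000,000,000 / 9,990,000⌋ = 200

200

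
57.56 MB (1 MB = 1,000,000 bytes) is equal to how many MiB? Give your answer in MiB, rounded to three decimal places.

57.56 MB = 57.56 × 10^6 bytes = 57,560,000 bytes
1 MiB = 2^20 bytes = 1,048,576 bytes
57,560,000 / 1,048,576 = 54.893 MiB

54.893 MiB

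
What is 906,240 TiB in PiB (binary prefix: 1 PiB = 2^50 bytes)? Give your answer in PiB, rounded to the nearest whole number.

906,240 TiB × 1,099,511,627,776 bytes/TiB = 996,421,417,555,722,240 bytes
1 PiB = 1,125,899,906,842,624 bytes
996,421,417,555,722,240 / 1,125,899,906,842,624 = 885 PiB

885 PiB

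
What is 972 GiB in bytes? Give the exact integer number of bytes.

1,043,677,052,928 bytes

972 × 1,073,741,824 = 1,043,677,052,928 bytes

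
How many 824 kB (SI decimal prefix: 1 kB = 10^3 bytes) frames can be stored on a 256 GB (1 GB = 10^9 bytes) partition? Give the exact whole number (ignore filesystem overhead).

310,679

Capacity: 256 GB = 256,000,000,000 bytes
Per item: 824 kB = 824,000 bytes
⌊256,000,000,000 / 824,000⌋ = 310,679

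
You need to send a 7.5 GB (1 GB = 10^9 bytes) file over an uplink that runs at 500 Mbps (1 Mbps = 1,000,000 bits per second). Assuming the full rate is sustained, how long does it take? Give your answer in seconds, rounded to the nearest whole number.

120 seconds

7.5 GB = 7,500,000,000 bytes = 60,000,000,000 bits
500 Mbps = 500,000,000 bits/s
time = 60,000,000,000 / 500,000,000 = 120 s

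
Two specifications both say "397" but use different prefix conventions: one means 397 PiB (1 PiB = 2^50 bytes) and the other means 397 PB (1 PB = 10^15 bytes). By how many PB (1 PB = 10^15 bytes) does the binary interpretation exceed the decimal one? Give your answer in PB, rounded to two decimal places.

49.98 PB

397 PiB = 397 × 1,125,899,906,842,624 = 446,982,263,016,521,728 bytes
397 PB = 397 × 1,000,000,000,000,000 = 397,000,000,000,000,000 bytes
difference = 49,982,263,016,521,728 bytes
49,982,263,016,521,728 / 1,000,000,000,000,000 = 49.98 PB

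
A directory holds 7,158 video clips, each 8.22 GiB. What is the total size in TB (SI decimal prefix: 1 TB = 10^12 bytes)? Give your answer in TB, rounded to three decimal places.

63.178 TB

Total = 7,158 × 8.22 GiB = 58838.76 GiB
= 58838.76 × 1,073,741,824 bytes = 63,177,637,484,298.24 bytes
1 TB = 1,000,000,000,000 bytes
63,177,637,484,298.24 / 1,000,000,000,000 = 63.178 TB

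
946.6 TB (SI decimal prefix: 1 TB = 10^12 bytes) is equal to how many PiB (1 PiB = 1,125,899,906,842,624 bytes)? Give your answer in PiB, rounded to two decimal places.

0.84 PiB

946.6 TB = 946.6 × 10^12 bytes = 946,600,000,000,000 bytes
1 PiB = 1,125,899,906,842,624 bytes
946,600,000,000,000 / 1,125,899,906,842,624 = 0.84 PiB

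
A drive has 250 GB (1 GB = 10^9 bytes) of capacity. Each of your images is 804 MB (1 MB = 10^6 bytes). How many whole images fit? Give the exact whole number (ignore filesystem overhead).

Capacity: 250 GB = 250,000,000,000 bytes
Per item: 804 MB = 804,000,000 bytes
⌊250,000,000,000 / 804,000,000⌋ = 310

310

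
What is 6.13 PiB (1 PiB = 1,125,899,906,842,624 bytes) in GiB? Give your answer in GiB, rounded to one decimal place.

6,427,770.9 GiB

6.13 PiB = 6.13 × 2^50 bytes = 6,901,766,428,945,285.12 bytes
1 GiB = 1,073,741,824 bytes
6,901,766,428,945,285.12 / 1,073,741,824 = 6,427,770.9 GiB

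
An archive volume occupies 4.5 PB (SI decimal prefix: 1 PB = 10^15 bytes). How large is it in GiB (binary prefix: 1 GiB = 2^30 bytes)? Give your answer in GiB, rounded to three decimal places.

4.5 PB = 4.5 × 10^15 bytes = 4,500,000,000,000,000 bytes
1 GiB = 2^30 bytes = 1,073,741,824 bytes
4,500,000,000,000,000 / 1,073,741,824 = 4,190,951.586 GiB

4,190,951.586 GiB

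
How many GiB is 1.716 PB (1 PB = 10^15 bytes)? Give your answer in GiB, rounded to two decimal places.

1,598,149.54 GiB

1.716 PB = 1.716 × 10^15 bytes = 1,716,000,000,000,000 bytes
1 GiB = 1,073,741,824 bytes
1,716,000,000,000,000 / 1,073,741,824 = 1,598,149.54 GiB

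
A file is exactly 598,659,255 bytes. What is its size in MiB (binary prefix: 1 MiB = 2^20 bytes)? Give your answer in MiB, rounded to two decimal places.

570.93 MiB

598,659,255 bytes given.
1 MiB = 2^20 bytes = 1,048,576 bytes
598,659,255 / 1,048,576 = 570.93 MiB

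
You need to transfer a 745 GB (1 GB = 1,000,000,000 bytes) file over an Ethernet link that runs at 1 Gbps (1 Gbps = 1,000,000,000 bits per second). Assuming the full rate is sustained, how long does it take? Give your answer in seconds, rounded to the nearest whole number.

745 GB = 745,000,000,000 bytes = 5,960,000,000,000 bits
1 Gbps = 1,000,000,000 bits/s
time = 5,960,000,000,000 / 1,000,000,000 = 5,960 s

5,960 seconds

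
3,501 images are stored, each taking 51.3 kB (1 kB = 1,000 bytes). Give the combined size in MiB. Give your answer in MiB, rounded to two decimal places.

171.28 MiB

Total = 3,501 × 51.3 kB = 179601.3 kB
= 179601.3 × 1,000 bytes = 179,601,300 bytes
1 MiB = 1,048,576 bytes
179,601,300 / 1,048,576 = 171.28 MiB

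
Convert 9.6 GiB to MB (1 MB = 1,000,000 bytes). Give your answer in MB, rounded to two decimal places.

9.6 GiB × 1,073,741,824 bytes/GiB = 10,307,921,510.4 bytes
1 MB = 10^6 bytes = 1,000,000 bytes
10,307,921,510.4 / 1,000,000 = 10,307.92 MB

10,307.92 MB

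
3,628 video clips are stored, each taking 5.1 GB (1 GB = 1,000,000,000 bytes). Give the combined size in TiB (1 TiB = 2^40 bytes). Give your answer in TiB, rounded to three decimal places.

Total = 3,628 × 5.1 GB = 18502.8 GB
= 18502.8 × 1,000,000,000 bytes = 18,502,800,000,000 bytes
1 TiB = 1,099,511,627,776 bytes
18,502,800,000,000 / 1,099,511,627,776 = 16.828 TiB

16.828 TiB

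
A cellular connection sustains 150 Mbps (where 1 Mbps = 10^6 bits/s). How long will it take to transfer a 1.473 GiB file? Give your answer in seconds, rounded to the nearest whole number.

84 seconds

1.473 GiB = 1,581,621,706.752 bytes = 12,652,973,654.016 bits
150 Mbps = 150,000,000 bits/s
time = 12,652,973,654.016 / 150,000,000 = 84 s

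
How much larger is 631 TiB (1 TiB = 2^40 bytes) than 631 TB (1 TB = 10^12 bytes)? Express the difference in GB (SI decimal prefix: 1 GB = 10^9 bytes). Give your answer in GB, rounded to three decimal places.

631 TiB = 631 × 1,099,511,627,776 = 693,791,837,126,656 bytes
631 TB = 631 × 1,000,000,000,000 = 631,000,000,000,000 bytes
difference = 62,791,837,126,656 bytes
62,791,837,126,656 / 1,000,000,000 = 62,791.837 GB

62,791.837 GB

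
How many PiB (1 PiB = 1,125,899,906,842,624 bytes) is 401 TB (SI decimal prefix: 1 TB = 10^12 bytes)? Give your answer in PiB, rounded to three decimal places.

0.356 PiB

401 TB = 401 × 10^12 bytes = 401,000,000,000,000 bytes
1 PiB = 2^50 bytes = 1,125,899,906,842,624 bytes
401,000,000,000,000 / 1,125,899,906,842,624 = 0.356 PiB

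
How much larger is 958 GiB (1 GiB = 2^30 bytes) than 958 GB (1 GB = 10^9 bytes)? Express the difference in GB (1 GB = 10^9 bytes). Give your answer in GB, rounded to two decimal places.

70.64 GB

958 GiB = 958 × 1,073,741,824 = 1,028,644,667,392 bytes
958 GB = 958 × 1,000,000,000 = 958,000,000,000 bytes
difference = 70,644,667,392 bytes
70,644,667,392 / 1,000,000,000 = 70.64 GB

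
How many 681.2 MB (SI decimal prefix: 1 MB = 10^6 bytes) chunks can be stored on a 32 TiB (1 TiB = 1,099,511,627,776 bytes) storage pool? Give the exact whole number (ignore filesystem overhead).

Capacity: 32 TiB = 35,184,372,088,832 bytes
Per item: 681.2 MB = 681,200,000 bytes
⌊35,184,372,088,832 / 681,200,000⌋ = 51,650

51,650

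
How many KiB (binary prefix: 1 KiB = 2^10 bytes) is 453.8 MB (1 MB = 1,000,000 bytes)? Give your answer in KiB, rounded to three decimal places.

453.8 MB = 453.8 × 10^6 bytes = 453,800,000 bytes
1 KiB = 2^10 bytes = 1,024 bytes
453,800,000 / 1,024 = 443,164.063 KiB

443,164.063 KiB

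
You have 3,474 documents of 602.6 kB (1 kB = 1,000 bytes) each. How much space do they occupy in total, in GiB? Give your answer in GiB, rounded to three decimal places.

1.950 GiB

Total = 3,474 × 602.6 kB = 2093432.4 kB
= 2093432.4 × 1,000 bytes = 2,093,432,400 bytes
1 GiB = 1,073,741,824 bytes
2,093,432,400 / 1,073,741,824 = 1.950 GiB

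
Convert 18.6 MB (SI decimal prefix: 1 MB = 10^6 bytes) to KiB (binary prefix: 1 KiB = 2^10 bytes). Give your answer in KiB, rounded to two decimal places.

18,164.06 KiB

18.6 MB = 18.6 × 10^6 bytes = 18,600,000 bytes
1 KiB = 2^10 bytes = 1,024 bytes
18,600,000 / 1,024 = 18,164.06 KiB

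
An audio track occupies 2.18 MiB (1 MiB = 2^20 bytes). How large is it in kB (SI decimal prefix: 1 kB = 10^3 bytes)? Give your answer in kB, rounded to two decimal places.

2,285.90 kB

2.18 MiB = 2.18 × 2^20 bytes = 2,285,895.68 bytes
1 kB = 1,000 bytes
2,285,895.68 / 1,000 = 2,285.90 kB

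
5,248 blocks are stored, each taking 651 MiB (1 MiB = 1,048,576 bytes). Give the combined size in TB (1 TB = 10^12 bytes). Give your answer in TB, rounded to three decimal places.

3.582 TB

Total = 5,248 × 651 MiB = 3,416,448 MiB
= 3,416,448 × 1,048,576 bytes = 3,582,405,378,048 bytes
1 TB = 1,000,000,000,000 bytes
3,582,405,378,048 / 1,000,000,000,000 = 3.582 TB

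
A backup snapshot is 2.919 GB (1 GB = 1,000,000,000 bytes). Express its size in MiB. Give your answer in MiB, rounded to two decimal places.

2,783.78 MiB

2.919 GB = 2.919 × 10^9 bytes = 2,919,000,000 bytes
1 MiB = 1,048,576 bytes
2,919,000,000 / 1,048,576 = 2,783.78 MiB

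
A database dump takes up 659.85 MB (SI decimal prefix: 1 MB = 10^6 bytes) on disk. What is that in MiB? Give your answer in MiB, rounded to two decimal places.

629.28 MiB

659.85 MB = 659.85 × 10^6 bytes = 659,850,000 bytes
1 MiB = 2^20 bytes = 1,048,576 bytes
659,850,000 / 1,048,576 = 629.28 MiB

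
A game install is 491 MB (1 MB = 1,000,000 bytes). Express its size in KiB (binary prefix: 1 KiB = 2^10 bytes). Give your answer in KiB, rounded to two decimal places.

479,492.19 KiB

491 MB = 491 × 10^6 bytes = 491,000,000 bytes
1 KiB = 1,024 bytes
491,000,000 / 1,024 = 479,492.19 KiB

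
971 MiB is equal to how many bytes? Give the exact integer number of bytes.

971 × 1,048,576 = 1,018,167,296 bytes

1,018,167,296 bytes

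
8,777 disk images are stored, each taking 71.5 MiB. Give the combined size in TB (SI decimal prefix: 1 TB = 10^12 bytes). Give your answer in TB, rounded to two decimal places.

0.66 TB

Total = 8,777 × 71.5 MiB = 627555.5 MiB
= 627555.5 × 1,048,576 bytes = 658,039,635,968 bytes
1 TB = 1,000,000,000,000 bytes
658,039,635,968 / 1,000,000,000,000 = 0.66 TB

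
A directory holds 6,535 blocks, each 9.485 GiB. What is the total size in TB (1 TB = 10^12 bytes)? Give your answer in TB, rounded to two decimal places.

66.56 TB

Total = 6,535 × 9.485 GiB = 61984.475 GiB
= 61984.475 × 1,073,741,824 bytes = 66,555,323,246,182.4 bytes
1 TB = 1,000,000,000,000 bytes
66,555,323,246,182.4 / 1,000,000,000,000 = 66.56 TB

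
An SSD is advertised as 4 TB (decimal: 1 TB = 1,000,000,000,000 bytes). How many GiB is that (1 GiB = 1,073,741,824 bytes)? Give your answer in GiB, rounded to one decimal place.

4 TB = 4 × 10^12 bytes = 4,000,000,000,000 bytes
1 GiB = 2^30 bytes = 1,073,741,824 bytes
4,000,000,000,000 / 1,073,741,824 = 3,725.3 GiB

3,725.3 GiB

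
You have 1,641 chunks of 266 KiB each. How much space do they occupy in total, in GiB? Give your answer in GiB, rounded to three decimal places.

0.416 GiB

Total = 1,641 × 266 KiB = 436,506 KiB
= 436,506 × 1,024 bytes = 446,982,144 bytes
1 GiB = 1,073,741,824 bytes
446,982,144 / 1,073,741,824 = 0.416 GiB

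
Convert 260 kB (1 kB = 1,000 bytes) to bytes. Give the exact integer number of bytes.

260,000 bytes

260 × 1,000 = 260,000 bytes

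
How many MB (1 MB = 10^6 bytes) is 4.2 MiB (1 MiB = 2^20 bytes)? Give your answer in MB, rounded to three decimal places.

4.404 MB

4.2 MiB = 4.2 × 2^20 bytes = 4,404,019.2 bytes
1 MB = 10^6 bytes = 1,000,000 bytes
4,404,019.2 / 1,000,000 = 4.404 MB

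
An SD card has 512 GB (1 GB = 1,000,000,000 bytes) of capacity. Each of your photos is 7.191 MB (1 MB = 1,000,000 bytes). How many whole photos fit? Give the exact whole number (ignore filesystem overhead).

71,200

Capacity: 512 GB = 512,000,000,000 bytes
Per item: 7.191 MB = 7,191,000 bytes
⌊512,000,000,000 / 7,191,000⌋ = 71,200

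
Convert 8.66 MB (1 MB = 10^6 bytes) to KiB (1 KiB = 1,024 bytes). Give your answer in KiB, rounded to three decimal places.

8,457.031 KiB

8.66 MB = 8.66 × 10^6 bytes = 8,660,000 bytes
1 KiB = 2^10 bytes = 1,024 bytes
8,660,000 / 1,024 = 8,457.031 KiB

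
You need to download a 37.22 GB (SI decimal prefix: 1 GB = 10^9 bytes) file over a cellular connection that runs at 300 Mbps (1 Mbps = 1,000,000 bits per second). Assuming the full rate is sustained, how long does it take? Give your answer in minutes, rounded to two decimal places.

16.54 minutes

37.22 GB = 37,220,000,000 bytes = 297,760,000,000 bits
300 Mbps = 300,000,000 bits/s
time = 297,760,000,000 / 300,000,000 = 992.533 s
992.533 s / 60 = 16.54 minutes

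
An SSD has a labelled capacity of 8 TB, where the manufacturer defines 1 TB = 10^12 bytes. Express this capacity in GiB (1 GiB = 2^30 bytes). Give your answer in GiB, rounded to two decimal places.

8 TB = 8 × 10^12 bytes = 8,000,000,000,000 bytes
1 GiB = 1,073,741,824 bytes
8,000,000,000,000 / 1,073,741,824 = 7,450.58 GiB

7,450.58 GiB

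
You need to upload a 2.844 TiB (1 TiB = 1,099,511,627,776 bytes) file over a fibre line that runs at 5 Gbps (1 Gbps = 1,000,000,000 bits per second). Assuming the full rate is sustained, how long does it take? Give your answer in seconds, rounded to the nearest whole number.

5,003 seconds

2.844 TiB = 3,127,011,069,394.944 bytes = 25,016,088,555,159.552 bits
5 Gbps = 5,000,000,000 bits/s
time = 25,016,088,555,159.552 / 5,000,000,000 = 5,003 s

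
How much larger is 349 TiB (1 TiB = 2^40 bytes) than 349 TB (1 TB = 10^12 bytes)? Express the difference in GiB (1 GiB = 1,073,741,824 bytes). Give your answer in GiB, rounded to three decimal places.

349 TiB = 349 × 1,099,511,627,776 = 383,729,558,093,824 bytes
349 TB = 349 × 1,000,000,000,000 = 349,000,000,000,000 bytes
difference = 34,729,558,093,824 bytes
34,729,558,093,824 / 1,073,741,824 = 32,344.421 GiB

32,344.421 GiB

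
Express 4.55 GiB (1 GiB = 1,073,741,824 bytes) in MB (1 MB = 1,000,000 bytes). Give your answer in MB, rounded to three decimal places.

4,885.525 MB

4.55 GiB × 1,073,741,824 bytes/GiB = 4,885,525,299.2 bytes
1 MB = 1,000,000 bytes
4,885,525,299.2 / 1,000,000 = 4,885.525 MB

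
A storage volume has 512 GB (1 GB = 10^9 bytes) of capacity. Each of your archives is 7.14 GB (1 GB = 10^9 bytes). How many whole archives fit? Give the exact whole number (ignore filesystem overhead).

Capacity: 512 GB = 512,000,000,000 bytes
Per item: 7.14 GB = 7,140,000,000 bytes
⌊512,000,000,000 / 7,140,000,000⌋ = 71

71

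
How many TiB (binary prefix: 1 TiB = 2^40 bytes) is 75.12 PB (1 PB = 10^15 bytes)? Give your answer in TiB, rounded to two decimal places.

75.12 PB = 75.12 × 10^15 bytes = 75,120,000,000,000,000 bytes
1 TiB = 2^40 bytes = 1,099,511,627,776 bytes
75,120,000,000,000,000 / 1,099,511,627,776 = 68,321.24 TiB

68,321.24 TiB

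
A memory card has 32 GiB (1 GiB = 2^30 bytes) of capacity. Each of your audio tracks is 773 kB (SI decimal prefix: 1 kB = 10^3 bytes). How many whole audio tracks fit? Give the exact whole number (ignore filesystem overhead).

44,449

Capacity: 32 GiB = 34,359,738,368 bytes
Per item: 773 kB = 773,000 bytes
⌊34,359,738,368 / 773,000⌋ = 44,449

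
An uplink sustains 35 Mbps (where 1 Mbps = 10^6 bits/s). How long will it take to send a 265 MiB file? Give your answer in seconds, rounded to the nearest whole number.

64 seconds

265 MiB = 277,872,640 bytes = 2,222,981,120 bits
35 Mbps = 35,000,000 bits/s
time = 2,222,981,120 / 35,000,000 = 64 s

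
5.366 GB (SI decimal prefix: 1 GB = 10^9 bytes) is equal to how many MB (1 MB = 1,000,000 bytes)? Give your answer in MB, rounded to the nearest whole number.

5,366 MB

5.366 GB = 5.366 × 10^9 bytes = 5,366,000,000 bytes
1 MB = 1,000,000 bytes
5,366,000,000 / 1,000,000 = 5,366 MB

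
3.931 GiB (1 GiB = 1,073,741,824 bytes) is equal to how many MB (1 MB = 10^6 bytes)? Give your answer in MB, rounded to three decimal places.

4,220.879 MB

3.931 GiB × 1,073,741,824 bytes/GiB = 4,220,879,110.144 bytes
1 MB = 10^6 bytes = 1,000,000 bytes
4,220,879,110.144 / 1,000,000 = 4,220.879 MB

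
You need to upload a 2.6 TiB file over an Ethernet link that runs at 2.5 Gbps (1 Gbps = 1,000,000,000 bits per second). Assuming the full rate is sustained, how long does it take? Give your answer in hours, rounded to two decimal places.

2.54 hours

2.6 TiB = 2,858,730,232,217.6 bytes = 22,869,841,857,740.8 bits
2.5 Gbps = 2,500,000,000 bits/s
time = 22,869,841,857,740.8 / 2,500,000,000 = 9,147.9367 s
9,147.9367 s / 3600 = 2.54 hours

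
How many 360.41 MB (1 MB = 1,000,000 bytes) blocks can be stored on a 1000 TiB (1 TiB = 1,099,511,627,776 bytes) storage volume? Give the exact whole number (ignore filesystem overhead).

3,050,724

Capacity: 1000 TiB = 1,099,511,627,776,000 bytes
Per item: 360.41 MB = 360,410,000 bytes
⌊1,099,511,627,776,000 / 360,410,000⌋ = 3,050,724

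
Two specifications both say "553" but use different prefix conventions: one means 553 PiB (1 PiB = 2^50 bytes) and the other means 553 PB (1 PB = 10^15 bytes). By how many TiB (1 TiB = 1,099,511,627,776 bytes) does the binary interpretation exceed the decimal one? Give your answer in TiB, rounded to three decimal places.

553 PiB = 553 × 1,125,899,906,842,624 = 622,622,648,483,971,072 bytes
553 PB = 553 × 1,000,000,000,000,000 = 553,000,000,000,000,000 bytes
difference = 69,622,648,483,971,072 bytes
69,622,648,483,971,072 / 1,099,511,627,776 = 63,321.430 TiB

63,321.430 TiB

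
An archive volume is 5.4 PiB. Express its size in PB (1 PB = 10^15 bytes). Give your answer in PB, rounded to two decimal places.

6.08 PB

5.4 PiB × 1,125,899,906,842,624 bytes/PiB = 6,079,859,496,950,169.6 bytes
1 PB = 1,000,000,000,000,000 bytes
6,079,859,496,950,169.6 / 1,000,000,000,000,000 = 6.08 PB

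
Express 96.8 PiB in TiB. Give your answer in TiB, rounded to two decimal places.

96.8 PiB × 1,125,899,906,842,624 bytes/PiB = 108,987,110,982,366,003.2 bytes
1 TiB = 1,099,511,627,776 bytes
108,987,110,982,366,003.2 / 1,099,511,627,776 = 99,123.20 TiB

99,123.20 TiB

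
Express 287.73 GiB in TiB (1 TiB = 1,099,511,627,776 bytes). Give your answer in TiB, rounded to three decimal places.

0.281 TiB

287.73 GiB = 287.73 × 2^30 bytes = 308,947,735,019.52 bytes
1 TiB = 1,099,511,627,776 bytes
308,947,735,019.52 / 1,099,511,627,776 = 0.281 TiB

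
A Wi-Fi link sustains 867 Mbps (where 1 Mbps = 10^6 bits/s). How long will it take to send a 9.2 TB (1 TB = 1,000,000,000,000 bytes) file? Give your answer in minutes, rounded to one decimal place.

1,414.8 minutes

9.2 TB = 9,200,000,000,000 bytes = 73,600,000,000,000 bits
867 Mbps = 867,000,000 bits/s
time = 73,600,000,000,000 / 867,000,000 = 84,890.43 s
84,890.43 s / 60 = 1,414.8 minutes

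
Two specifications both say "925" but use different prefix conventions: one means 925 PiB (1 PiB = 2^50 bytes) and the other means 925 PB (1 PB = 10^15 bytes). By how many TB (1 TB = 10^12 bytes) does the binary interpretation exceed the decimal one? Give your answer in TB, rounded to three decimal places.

925 PiB = 925 × 1,125,899,906,842,624 = 1,041,457,413,829,427,200 bytes
925 PB = 925 × 1,000,000,000,000,000 = 925,000,000,000,000,000 bytes
difference = 116,457,413,829,427,200 bytes
116,457,413,829,427,200 / 1,000,000,000,000 = 116,457.414 TB

116,457.414 TB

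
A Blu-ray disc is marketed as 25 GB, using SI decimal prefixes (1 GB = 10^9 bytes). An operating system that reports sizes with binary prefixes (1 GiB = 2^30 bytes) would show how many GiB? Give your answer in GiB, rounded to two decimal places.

25 GB × 1,000,000,000 bytes/GB = 25,000,000,000 bytes
1 GiB = 2^30 bytes = 1,073,741,824 bytes
25,000,000,000 / 1,073,741,824 = 23.28 GiB

23.28 GiB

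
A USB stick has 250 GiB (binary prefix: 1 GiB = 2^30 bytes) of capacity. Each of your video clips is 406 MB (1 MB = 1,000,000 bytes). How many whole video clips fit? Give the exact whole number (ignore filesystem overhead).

Capacity: 250 GiB = 268,435,456,000 bytes
Per item: 406 MB = 406,000,000 bytes
⌊268,435,456,000 / 406,000,000⌋ = 661

661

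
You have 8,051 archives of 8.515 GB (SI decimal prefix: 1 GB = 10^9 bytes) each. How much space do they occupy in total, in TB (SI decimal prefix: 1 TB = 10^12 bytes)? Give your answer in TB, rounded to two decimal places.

68.55 TB

Total = 8,051 × 8.515 GB = 68554.265 GB
= 68554.265 × 1,000,000,000 bytes = 68,554,265,000,000 bytes
1 TB = 1,000,000,000,000 bytes
68,554,265,000,000 / 1,000,000,000,000 = 68.55 TB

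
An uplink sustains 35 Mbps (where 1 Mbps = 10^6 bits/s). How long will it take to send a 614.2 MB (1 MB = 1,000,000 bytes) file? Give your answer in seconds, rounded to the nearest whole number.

614.2 MB = 614,200,000 bytes = 4,913,600,000 bits
35 Mbps = 35,000,000 bits/s
time = 4,913,600,000 / 35,000,000 = 140 s

140 seconds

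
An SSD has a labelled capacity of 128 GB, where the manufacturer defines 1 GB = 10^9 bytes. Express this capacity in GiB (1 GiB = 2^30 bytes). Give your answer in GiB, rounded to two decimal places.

119.21 GiB

128 GB × 1,000,000,000 bytes/GB = 128,000,000,000 bytes
1 GiB = 1,073,741,824 bytes
128,000,000,000 / 1,073,741,824 = 119.21 GiB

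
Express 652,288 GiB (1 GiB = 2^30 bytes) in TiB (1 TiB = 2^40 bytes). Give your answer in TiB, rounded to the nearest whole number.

637 TiB

652,288 GiB × 1,073,741,824 bytes/GiB = 700,388,906,893,312 bytes
1 TiB = 2^40 bytes = 1,099,511,627,776 bytes
700,388,906,893,312 / 1,099,511,627,776 = 637 TiB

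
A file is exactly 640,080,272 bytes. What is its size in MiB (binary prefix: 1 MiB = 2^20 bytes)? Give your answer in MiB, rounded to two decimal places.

610.43 MiB

640,080,272 bytes given.
1 MiB = 1,048,576 bytes
640,080,272 / 1,048,576 = 610.43 MiB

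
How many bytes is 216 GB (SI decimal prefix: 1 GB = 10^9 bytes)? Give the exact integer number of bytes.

216,000,000,000 bytes

216 × 1,000,000,000 = 216,000,000,000 bytes  (1 GB = 10^9 bytes)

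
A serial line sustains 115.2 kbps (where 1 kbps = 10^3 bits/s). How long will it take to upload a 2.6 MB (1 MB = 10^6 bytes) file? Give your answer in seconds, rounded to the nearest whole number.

181 seconds

2.6 MB = 2,600,000 bytes = 20,800,000 bits
115.2 kbps = 115,200 bits/s
time = 20,800,000 / 115,200 = 181 s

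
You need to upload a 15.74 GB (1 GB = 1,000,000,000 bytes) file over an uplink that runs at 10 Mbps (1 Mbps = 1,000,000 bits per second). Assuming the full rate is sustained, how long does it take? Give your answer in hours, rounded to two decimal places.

3.50 hours

15.74 GB = 15,740,000,000 bytes = 125,920,000,000 bits
10 Mbps = 10,000,000 bits/s
time = 125,920,000,000 / 10,000,000 = 12,592.0000 s
12,592.0000 s / 3600 = 3.50 hours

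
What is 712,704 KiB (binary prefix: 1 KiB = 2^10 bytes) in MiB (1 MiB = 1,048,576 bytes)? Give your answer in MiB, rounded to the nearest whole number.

696 MiB

712,704 KiB × 1,024 bytes/KiB = 729,808,896 bytes
1 MiB = 1,048,576 bytes
729,808,896 / 1,048,576 = 696 MiB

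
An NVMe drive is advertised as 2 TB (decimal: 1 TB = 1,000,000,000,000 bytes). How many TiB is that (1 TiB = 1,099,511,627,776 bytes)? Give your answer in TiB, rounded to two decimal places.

1.82 TiB

2 TB × 1,000,000,000,000 bytes/TB = 2,000,000,000,000 bytes
1 TiB = 1,099,511,627,776 bytes
2,000,000,000,000 / 1,099,511,627,776 = 1.82 TiB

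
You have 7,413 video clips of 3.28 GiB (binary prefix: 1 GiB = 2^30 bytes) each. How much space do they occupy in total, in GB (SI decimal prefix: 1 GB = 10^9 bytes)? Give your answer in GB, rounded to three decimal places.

26,107.646 GB

Total = 7,413 × 3.28 GiB = 24314.64 GiB
= 24314.64 × 1,073,741,824 bytes = 26,107,645,903,503.36 bytes
1 GB = 1,000,000,000 bytes
26,107,645,903,503.36 / 1,000,000,000 = 26,107.646 GB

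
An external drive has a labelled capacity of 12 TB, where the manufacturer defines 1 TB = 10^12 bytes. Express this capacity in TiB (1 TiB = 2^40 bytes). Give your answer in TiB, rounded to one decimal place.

12 TB = 12 × 10^12 bytes = 12,000,000,000,000 bytes
1 TiB = 1,099,511,627,776 bytes
12,000,000,000,000 / 1,099,511,627,776 = 10.9 TiB

10.9 TiB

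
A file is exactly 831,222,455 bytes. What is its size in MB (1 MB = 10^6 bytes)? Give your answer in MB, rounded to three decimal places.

831,222,455 bytes given.
1 MB = 1,000,000 bytes
831,222,455 / 1,000,000 = 831.222 MB

831.222 MB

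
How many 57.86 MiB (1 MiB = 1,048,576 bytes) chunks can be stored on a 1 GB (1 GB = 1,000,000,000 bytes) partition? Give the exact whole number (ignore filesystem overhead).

Capacity: 1 GB = 1,000,000,000 bytes
Per item: 57.86 MiB = 60,670,607.36 bytes
⌊1,000,000,000 / 60,670,607.36⌋ = 16

16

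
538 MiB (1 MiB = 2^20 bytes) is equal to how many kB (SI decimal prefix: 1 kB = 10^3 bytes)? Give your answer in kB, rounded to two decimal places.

564,133.89 kB

538 MiB = 538 × 2^20 bytes = 564,133,888 bytes
1 kB = 10^3 bytes = 1,000 bytes
564,133,888 / 1,000 = 564,133.89 kB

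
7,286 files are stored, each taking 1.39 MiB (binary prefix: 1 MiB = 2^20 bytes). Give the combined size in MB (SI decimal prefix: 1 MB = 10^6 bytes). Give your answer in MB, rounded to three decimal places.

Total = 7,286 × 1.39 MiB = 10127.54 MiB
= 10127.54 × 1,048,576 bytes = 10,619,495,383.04 bytes
1 MB = 1,000,000 bytes
10,619,495,383.04 / 1,000,000 = 10,619.495 MB

10,619.495 MB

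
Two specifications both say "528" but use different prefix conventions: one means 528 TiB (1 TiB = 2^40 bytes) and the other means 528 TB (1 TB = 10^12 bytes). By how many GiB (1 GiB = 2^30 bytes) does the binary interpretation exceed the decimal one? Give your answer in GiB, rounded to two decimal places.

528 TiB = 528 × 1,099,511,627,776 = 580,542,139,465,728 bytes
528 TB = 528 × 1,000,000,000,000 = 528,000,000,000,000 bytes
difference = 52,542,139,465,728 bytes
52,542,139,465,728 / 1,073,741,824 = 48,933.68 GiB

48,933.68 GiB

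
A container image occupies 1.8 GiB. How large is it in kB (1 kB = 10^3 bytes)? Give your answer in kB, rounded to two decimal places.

1.8 GiB × 1,073,741,824 bytes/GiB = 1,932,735,283.2 bytes
1 kB = 10^3 bytes = 1,000 bytes
1,932,735,283.2 / 1,000 = 1,932,735.28 kB

1,932,735.28 kB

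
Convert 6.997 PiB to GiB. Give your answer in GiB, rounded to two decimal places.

7,336,886.27 GiB

6.997 PiB × 1,125,899,906,842,624 bytes/PiB = 7,877,921,648,177,840.128 bytes
1 GiB = 1,073,741,824 bytes
7,877,921,648,177,840.128 / 1,073,741,824 = 7,336,886.27 GiB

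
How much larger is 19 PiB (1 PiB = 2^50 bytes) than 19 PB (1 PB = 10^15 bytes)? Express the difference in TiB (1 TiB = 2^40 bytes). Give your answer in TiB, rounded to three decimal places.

2,175.601 TiB

19 PiB = 19 × 1,125,899,906,842,624 = 21,392,098,230,009,856 bytes
19 PB = 19 × 1,000,000,000,000,000 = 19,000,000,000,000,000 bytes
difference = 2,392,098,230,009,856 bytes
2,392,098,230,009,856 / 1,099,511,627,776 = 2,175.601 TiB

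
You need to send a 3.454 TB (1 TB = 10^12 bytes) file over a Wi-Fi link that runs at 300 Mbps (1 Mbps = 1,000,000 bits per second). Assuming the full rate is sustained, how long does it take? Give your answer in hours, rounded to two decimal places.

25.59 hours

3.454 TB = 3,454,000,000,000 bytes = 27,632,000,000,000 bits
300 Mbps = 300,000,000 bits/s
time = 27,632,000,000,000 / 300,000,000 = 92,106.6667 s
92,106.6667 s / 3600 = 25.59 hours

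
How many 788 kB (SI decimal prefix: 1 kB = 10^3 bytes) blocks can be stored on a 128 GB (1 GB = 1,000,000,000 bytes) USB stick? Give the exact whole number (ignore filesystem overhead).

162,436

Capacity: 128 GB = 128,000,000,000 bytes
Per item: 788 kB = 788,000 bytes
⌊128,000,000,000 / 788,000⌋ = 162,436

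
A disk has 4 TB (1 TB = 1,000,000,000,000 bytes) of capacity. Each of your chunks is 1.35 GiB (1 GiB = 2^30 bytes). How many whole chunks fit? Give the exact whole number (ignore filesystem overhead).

2,759

Capacity: 4 TB = 4,000,000,000,000 bytes
Per item: 1.35 GiB = 1,449,551,462.4 bytes
⌊4,000,000,000,000 / 1,449,551,462.4⌋ = 2,759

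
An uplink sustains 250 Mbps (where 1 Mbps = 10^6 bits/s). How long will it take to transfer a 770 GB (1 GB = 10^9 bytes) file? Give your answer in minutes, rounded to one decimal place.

410.7 minutes

770 GB = 770,000,000,000 bytes = 6,160,000,000,000 bits
250 Mbps = 250,000,000 bits/s
time = 6,160,000,000,000 / 250,000,000 = 24,640.00 s
24,640.00 s / 60 = 410.7 minutes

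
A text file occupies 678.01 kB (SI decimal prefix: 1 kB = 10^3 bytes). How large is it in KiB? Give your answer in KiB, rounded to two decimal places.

678.01 kB = 678.01 × 10^3 bytes = 678,010 bytes
1 KiB = 1,024 bytes
678,010 / 1,024 = 662.12 KiB

662.12 KiB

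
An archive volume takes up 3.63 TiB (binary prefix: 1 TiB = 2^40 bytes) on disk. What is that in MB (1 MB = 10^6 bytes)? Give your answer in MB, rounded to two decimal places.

3,991,227.21 MB

3.63 TiB × 1,099,511,627,776 bytes/TiB = 3,991,227,208,826.88 bytes
1 MB = 10^6 bytes = 1,000,000 bytes
3,991,227,208,826.88 / 1,000,000 = 3,991,227.21 MB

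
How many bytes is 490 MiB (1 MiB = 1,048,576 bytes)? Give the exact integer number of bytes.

513,802,240 bytes

490 × 1,048,576 = 513,802,240 bytes  (1 MiB = 2^20 bytes)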